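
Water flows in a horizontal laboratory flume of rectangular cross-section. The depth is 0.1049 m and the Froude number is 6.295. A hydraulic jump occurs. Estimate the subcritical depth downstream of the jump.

Fr₁ = 6.295 (given).
Conjugate-depth relation: y₂/y₁ = ½[√(1 + 8Fr₁²) − 1] = ½[√318.02 − 1] = 8.417.
y₂ = 8.417 × 0.1049 = 0.8829 m.

y₂ = 0.8829 m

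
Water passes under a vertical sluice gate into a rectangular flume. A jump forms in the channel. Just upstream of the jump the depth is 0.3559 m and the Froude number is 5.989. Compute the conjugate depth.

y₂ = 2.842 m

Fr₁ = 5.989 (given).
Conjugate-depth relation: y₂/y₁ = ½[√(1 + 8Fr₁²) − 1] = ½[√287.94 − 1] = 7.984.
y₂ = 7.984 × 0.3559 = 2.842 m.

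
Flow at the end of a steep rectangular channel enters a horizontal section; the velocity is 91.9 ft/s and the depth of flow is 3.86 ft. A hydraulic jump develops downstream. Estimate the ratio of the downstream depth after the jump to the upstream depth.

Fr₁ = V₁/√(g·y₁) = 91.9/√(32.2×3.86) = 8.24.
Sequent-depth ratio: y₂/y₁ = ½[√(1 + 8Fr₁²) − 1] = ½[√544.6 − 1] = 11.2.

y₂/y₁ = 11.2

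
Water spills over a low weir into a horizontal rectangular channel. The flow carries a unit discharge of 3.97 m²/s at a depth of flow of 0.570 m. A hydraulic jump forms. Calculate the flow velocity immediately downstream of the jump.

V₂ = 1.88 m/s

V₁ = q/y₁ = 3.97/0.570 = 6.96 m/s. Fr₁ = V₁/√(g·y₁) = 6.96/√(9.81×0.570) = 2.95.
By Bélanger, y₂/y₁ = ½[√(1 + 8Fr₁²) − 1] = ½[√70.40 − 1] = 3.70.
y₂ = 3.70 × 0.570 = 2.11 m.
V₂ = q/y₂ = 3.97/2.11 = 1.88 m/s.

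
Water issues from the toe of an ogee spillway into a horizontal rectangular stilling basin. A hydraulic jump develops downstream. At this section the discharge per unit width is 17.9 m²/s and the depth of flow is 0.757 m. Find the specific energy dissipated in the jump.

ΔE = 20.1 m

V₁ = q/y₁ = 17.9/0.757 = 23.6 m/s. Fr₁ = V₁/√(g·y₁) = 23.6/√(9.81×0.757) = 8.68.
Conjugate-depth relation: y₂/y₁ = ½[√(1 + 8Fr₁²) − 1] = ½[√603.3 − 1] = 11.8.
y₂ = 11.8 × 0.757 = 8.92 m.
V₂ = q/y₂ = 17.9/8.92 = 2.01 m/s. E₁ = y₁ + V₁²/2g = 29.3 m; E₂ = y₂ + V₂²/2g = 9.12 m. ΔE = E₁ − E₂ = 20.1 m.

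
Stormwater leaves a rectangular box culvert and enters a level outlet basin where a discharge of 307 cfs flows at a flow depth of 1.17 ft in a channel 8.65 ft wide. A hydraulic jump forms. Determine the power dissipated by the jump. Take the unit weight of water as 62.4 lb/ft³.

q = Q/b = 307/8.65 = 35.5 ft²/s; V₁ = q/y₁ = 30.3 ft/s. Fr₁ = V₁/√(g·y₁) = 4.94.
Bélanger equation: y₂/y₁ = ½[√(1 + 8Fr₁²) − 1] = ½[√196.4 − 1] = 6.51.
y₂ = 6.51 × 1.17 = 7.61 ft.
Head loss: ΔE = (y₂ − y₁)³/(4y₁y₂) = (7.61 − 1.17)³/(4×1.17×7.61) = 268/35.6 = 7.51 ft.
P = γ·Q·ΔE/550 = 62.4 × 307 × 7.51 / 550 = 261 hp.

P = 261 hp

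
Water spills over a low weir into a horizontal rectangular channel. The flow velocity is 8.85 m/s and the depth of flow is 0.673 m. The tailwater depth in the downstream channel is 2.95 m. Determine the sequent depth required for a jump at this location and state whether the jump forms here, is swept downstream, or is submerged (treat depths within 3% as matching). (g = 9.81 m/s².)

Fr₁ = V₁/√(g·y₁) = 8.85/√(9.81×0.673) = 3.44.
Conjugate-depth relation: y₂/y₁ = ½[√(1 + 8Fr₁²) − 1] = ½[√95.91 − 1] = 4.40.
y₂ = 4.40 × 0.673 = 2.96 m.
Tailwater y_tw = 2.95 m: y_tw ≈ y₂, so the jump forms here.

y₂ = 2.96 m; the jump forms here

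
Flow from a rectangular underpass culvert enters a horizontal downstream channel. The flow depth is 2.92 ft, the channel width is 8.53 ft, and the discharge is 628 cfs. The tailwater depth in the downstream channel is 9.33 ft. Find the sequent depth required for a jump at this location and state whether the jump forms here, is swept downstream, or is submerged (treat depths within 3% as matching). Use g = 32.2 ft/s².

q = Q/b = 628/8.53 = 73.6 ft²/s; V₁ = q/y₁ = 25.2 ft/s. Fr₁ = V₁/√(g·y₁) = 2.60.
From the momentum equation for a rectangular channel, y₂/y₁ = ½[√(1 + 8Fr₁²) − 1] = ½[√55.09 − 1] = 3.21.
y₂ = 3.21 × 2.92 = 9.38 ft.
Tailwater y_tw = 9.33 ft: y_tw ≈ y₂, so the jump forms here.

y₂ = 9.38 ft; the jump forms here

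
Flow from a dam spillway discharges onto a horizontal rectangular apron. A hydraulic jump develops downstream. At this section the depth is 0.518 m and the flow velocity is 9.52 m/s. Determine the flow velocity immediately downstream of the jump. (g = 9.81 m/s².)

Fr₁ = V₁/√(g·y₁) = 9.52/√(9.81×0.518) = 4.22.
By Bélanger, y₂/y₁ = ½[√(1 + 8Fr₁²) − 1] = ½[√143.7 − 1] = 5.49.
y₂ = 5.49 × 0.518 = 2.85 m.
q = V₁·y₁ = 9.52 × 0.518 = 4.93 m²/s.
V₂ = q/y₂ = 4.93/2.85 = 1.73 m/s.

V₂ = 1.73 m/s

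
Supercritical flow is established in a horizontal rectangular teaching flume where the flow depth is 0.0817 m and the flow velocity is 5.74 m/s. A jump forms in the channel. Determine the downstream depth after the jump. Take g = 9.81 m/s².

Fr₁ = V₁/√(g·y₁) = 5.74/√(9.81×0.0817) = 6.41.
By Bélanger, y₂/y₁ = ½[√(1 + 8Fr₁²) − 1] = ½[√329.9 − 1] = 8.58.
y₂ = 8.58 × 0.0817 = 0.701 m.

y₂ = 0.701 m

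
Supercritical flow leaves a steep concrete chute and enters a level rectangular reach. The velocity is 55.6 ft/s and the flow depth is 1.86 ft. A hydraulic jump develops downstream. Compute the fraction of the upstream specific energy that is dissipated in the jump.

ΔE/E₁ = 0.629 (62.9%)

Fr₁ = V₁/√(g·y₁) = 55.6/√(32.2×1.86) = 7.18.
Bélanger equation: y₂/y₁ = ½[√(1 + 8Fr₁²) − 1] = ½[√413.9 − 1] = 9.67.
y₂ = 9.67 × 1.86 = 18.0 ft.
E₁ = y₁ + V₁²/2g = 49.9 ft. ΔE = (y₂ − y₁)³/(4y₁y₂) = 31.4 ft. ΔE/E₁ = 31.4/49.9 = 0.629.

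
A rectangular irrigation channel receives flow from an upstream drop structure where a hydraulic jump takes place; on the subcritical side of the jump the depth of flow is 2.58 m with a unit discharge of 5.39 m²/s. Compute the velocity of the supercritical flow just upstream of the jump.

V₂ = q/y₂ = 5.39/2.58 = 2.09 m/s; Fr₂ = V₂/√(g·y₂) = 0.415.
The Bélanger relation is symmetric: y₁/y₂ = ½[√(1 + 8Fr₂²) − 1] = ½[√2.380 − 1] = 0.271.
y₁ = 0.271 × 2.58 = 0.700 m.
V₁ = q/y₁ = 5.39/0.700 = 7.70 m/s.

V₁ = 7.70 m/s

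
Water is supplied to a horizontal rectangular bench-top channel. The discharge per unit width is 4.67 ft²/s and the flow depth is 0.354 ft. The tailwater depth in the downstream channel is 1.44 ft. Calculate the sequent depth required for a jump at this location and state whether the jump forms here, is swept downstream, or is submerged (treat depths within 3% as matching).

y₂ = 1.79 ft; the jump is swept downstream

V₁ = q/y₁ = 4.67/0.354 = 13.2 ft/s. Fr₁ = V₁/√(g·y₁) = 13.2/√(32.2×0.354) = 3.91.
Conjugate-depth relation: y₂/y₁ = ½[√(1 + 8Fr₁²) − 1] = ½[√123.1 − 1] = 5.05.
y₂ = 5.05 × 0.354 = 1.79 ft.
Tailwater y_tw = 1.44 ft: y_tw < y₂, so the jump is swept downstream.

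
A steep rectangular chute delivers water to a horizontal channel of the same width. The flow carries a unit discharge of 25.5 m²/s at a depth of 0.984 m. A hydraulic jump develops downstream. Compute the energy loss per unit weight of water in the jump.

ΔE = 23.8 m

V₁ = q/y₁ = 25.5/0.984 = 25.9 m/s. Fr₁ = V₁/√(g·y₁) = 25.9/√(9.81×0.984) = 8.34.
By Bélanger, y₂/y₁ = ½[√(1 + 8Fr₁²) − 1] = ½[√557.6 − 1] = 11.3.
y₂ = 11.3 × 0.984 = 11.1 m.
Head loss: ΔE = (y₂ − y₁)³/(4y₁y₂) = (11.1 − 0.984)³/(4×0.984×11.1) = 1043/43.8 = 23.8 m.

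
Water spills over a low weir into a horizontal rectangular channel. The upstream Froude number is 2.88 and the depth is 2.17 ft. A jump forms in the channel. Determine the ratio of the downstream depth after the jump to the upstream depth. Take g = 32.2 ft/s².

y₂/y₁ = 3.60

Fr₁ = 2.88 (given).
Conjugate-depth relation: y₂/y₁ = ½[√(1 + 8Fr₁²) − 1] = ½[√67.36 − 1] = 3.60.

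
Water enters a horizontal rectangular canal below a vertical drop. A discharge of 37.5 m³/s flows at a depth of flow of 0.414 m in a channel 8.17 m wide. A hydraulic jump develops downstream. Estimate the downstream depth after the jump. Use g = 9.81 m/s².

q = Q/b = 37.5/8.17 = 4.59 m²/s; V₁ = q/y₁ = 11.1 m/s. Fr₁ = V₁/√(g·y₁) = 5.50.
Bélanger equation: y₂/y₁ = ½[√(1 + 8Fr₁²) − 1] = ½[√243.1 − 1] = 7.30.
y₂ = 7.30 × 0.414 = 3.02 m.

y₂ = 3.02 m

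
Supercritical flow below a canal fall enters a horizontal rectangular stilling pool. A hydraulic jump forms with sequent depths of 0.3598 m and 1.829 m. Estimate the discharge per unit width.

q = 2.658 m²/s

For a rectangular channel the momentum equation gives q² = ½·g·y₁·y₂·(y₁ + y₂) = ½×9.81×0.3598×1.829×2.189 = 7.065.
q = √7.065 = 2.658 m²/s.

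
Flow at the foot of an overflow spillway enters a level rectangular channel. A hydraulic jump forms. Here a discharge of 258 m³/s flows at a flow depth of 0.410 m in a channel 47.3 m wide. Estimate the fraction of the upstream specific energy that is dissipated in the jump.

ΔE/E₁ = 0.601 (60.1%)

q = Q/b = 258/47.3 = 5.45 m²/s; V₁ = q/y₁ = 13.3 m/s. Fr₁ = V₁/√(g·y₁) = 6.63.
Conjugate-depth relation: y₂/y₁ = ½[√(1 + 8Fr₁²) − 1] = ½[√353.0 − 1] = 8.89.
y₂ = 8.89 × 0.410 = 3.65 m.
E₁ = y₁ + V₁²/2g = 9.43 m. ΔE = (y₂ − y₁)³/(4y₁y₂) = 5.67 m. ΔE/E₁ = 5.67/9.43 = 0.601.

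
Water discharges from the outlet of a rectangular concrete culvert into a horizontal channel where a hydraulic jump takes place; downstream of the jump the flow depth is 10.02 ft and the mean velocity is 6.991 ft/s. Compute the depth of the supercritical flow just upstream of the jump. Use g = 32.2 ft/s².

y₁ = 2.441 ft

Fr₂ = V₂/√(g·y₂) = 6.991/√(32.2×10.02) = 0.3892.
From the momentum equation (using Fr₂), y₁/y₂ = ½[√(1 + 8Fr₂²) − 1] = ½[√2.2118 − 1] = 0.2436.
y₁ = 0.2436 × 10.02 = 2.441 ft.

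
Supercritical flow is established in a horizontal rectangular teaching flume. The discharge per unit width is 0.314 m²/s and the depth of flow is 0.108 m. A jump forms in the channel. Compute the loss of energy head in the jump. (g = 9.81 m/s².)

ΔE = 0.123 m

V₁ = q/y₁ = 0.314/0.108 = 2.91 m/s. Fr₁ = V₁/√(g·y₁) = 2.91/√(9.81×0.108) = 2.82.
Bélanger equation: y₂/y₁ = ½[√(1 + 8Fr₁²) − 1] = ½[√64.83 − 1] = 3.53.
y₂ = 3.53 × 0.108 = 0.381 m.
V₂ = q/y₂ = 0.314/0.381 = 0.825 m/s. E₁ = y₁ + V₁²/2g = 0.539 m; E₂ = y₂ + V₂²/2g = 0.415 m. ΔE = E₁ − E₂ = 0.123 m.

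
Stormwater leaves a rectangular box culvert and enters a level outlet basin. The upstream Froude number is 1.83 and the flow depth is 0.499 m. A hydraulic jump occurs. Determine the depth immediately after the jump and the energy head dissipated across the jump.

y₂ = 1.07 m; ΔE = 0.0856 m

Fr₁ = 1.83 (given).
Bélanger equation: y₂/y₁ = ½[√(1 + 8Fr₁²) − 1] = ½[√27.79 − 1] = 2.14.
y₂ = 2.14 × 0.499 = 1.07 m.
Head loss: ΔE = (y₂ − y₁)³/(4y₁y₂) = (1.07 − 0.499)³/(4×0.499×1.07) = 0.182/2.13 = 0.0856 m.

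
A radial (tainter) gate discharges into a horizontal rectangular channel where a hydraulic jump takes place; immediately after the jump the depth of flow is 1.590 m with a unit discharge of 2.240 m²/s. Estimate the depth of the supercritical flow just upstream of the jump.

y₁ = 0.3343 m

V₂ = q/y₂ = 2.240/1.590 = 1.409 m/s; Fr₂ = V₂/√(g·y₂) = 0.3567.
Since the conjugate-depth ratio holds either way, y₁/y₂ = ½[√(1 + 8Fr₂²) − 1] = ½[√2.0179 − 1] = 0.2103.
y₁ = 0.2103 × 1.590 = 0.3343 m.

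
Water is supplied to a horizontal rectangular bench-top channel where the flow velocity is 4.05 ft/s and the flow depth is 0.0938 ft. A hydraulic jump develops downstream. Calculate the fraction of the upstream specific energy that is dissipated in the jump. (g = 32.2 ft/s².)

ΔE/E₁ = 0.146 (14.6%)

Fr₁ = V₁/√(g·y₁) = 4.05/√(32.2×0.0938) = 2.33.
From the momentum equation for a rectangular channel, y₂/y₁ = ½[√(1 + 8Fr₁²) − 1] = ½[√44.45 − 1] = 2.83.
y₂ = 2.83 × 0.0938 = 0.266 ft.
E₁ = y₁ + V₁²/2g = 0.348 ft. ΔE = (y₂ − y₁)³/(4y₁y₂) = 0.0510 ft. ΔE/E₁ = 0.0510/0.348 = 0.146.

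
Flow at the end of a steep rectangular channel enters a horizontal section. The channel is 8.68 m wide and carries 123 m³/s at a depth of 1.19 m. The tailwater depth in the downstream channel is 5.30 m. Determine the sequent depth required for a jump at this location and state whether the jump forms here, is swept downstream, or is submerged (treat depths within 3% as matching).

y₂ = 5.30 m; the jump forms here

q = Q/b = 123/8.68 = 14.2 m²/s; V₁ = q/y₁ = 11.9 m/s. Fr₁ = V₁/√(g·y₁) = 3.49.
By Bélanger, y₂/y₁ = ½[√(1 + 8Fr₁²) − 1] = ½[√98.17 − 1] = 4.45.
y₂ = 4.45 × 1.19 = 5.30 m.
Tailwater y_tw = 5.30 m: y_tw ≈ y₂, so the jump forms here.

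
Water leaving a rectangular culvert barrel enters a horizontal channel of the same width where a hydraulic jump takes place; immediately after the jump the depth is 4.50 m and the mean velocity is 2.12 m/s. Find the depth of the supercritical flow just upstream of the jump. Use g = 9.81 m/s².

Fr₂ = V₂/√(g·y₂) = 2.12/√(9.81×4.50) = 0.319.
Since the conjugate-depth ratio holds either way, y₁/y₂ = ½[√(1 + 8Fr₂²) − 1] = ½[√1.814 − 1] = 0.174.
y₁ = 0.174 × 4.50 = 0.781 m.

y₁ = 0.781 m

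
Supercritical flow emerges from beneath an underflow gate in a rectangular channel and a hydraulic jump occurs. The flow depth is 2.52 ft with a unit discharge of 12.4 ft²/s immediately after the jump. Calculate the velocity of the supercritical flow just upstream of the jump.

V₁ = 11.7 ft/s

V₂ = q/y₂ = 12.4/2.52 = 4.92 ft/s; Fr₂ = V₂/√(g·y₂) = 0.546.
From the momentum equation (using Fr₂), y₁/y₂ = ½[√(1 + 8Fr₂²) − 1] = ½[√3.387 − 1] = 0.420.
y₁ = 0.420 × 2.52 = 1.06 ft.
V₁ = q/y₁ = 12.4/1.06 = 11.7 ft/s.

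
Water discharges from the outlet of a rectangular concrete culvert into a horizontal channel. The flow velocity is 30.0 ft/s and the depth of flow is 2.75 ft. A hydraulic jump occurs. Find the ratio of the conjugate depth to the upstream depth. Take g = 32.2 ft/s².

Fr₁ = V₁/√(g·y₁) = 30.0/√(32.2×2.75) = 3.19.
By Bélanger, y₂/y₁ = ½[√(1 + 8Fr₁²) − 1] = ½[√82.31 − 1] = 4.04.

y₂/y₁ = 4.04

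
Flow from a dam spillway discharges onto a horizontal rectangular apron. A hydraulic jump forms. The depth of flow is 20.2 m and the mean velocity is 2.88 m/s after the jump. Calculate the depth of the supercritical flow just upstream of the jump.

y₁ = 1.57 m

Fr₂ = V₂/√(g·y₂) = 2.88/√(9.81×20.2) = 0.205.
The Bélanger relation is symmetric: y₁/y₂ = ½[√(1 + 8Fr₂²) − 1] = ½[√1.335 − 1] = 0.0777.
y₁ = 0.0777 × 20.2 = 1.57 m.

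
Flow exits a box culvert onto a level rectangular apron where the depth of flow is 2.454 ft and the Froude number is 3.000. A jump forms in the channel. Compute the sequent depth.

Fr₁ = 3.000 (given).
Bélanger equation: y₂/y₁ = ½[√(1 + 8Fr₁²) − 1] = ½[√73.000 − 1] = 3.772.
y₂ = 3.772 × 2.454 = 9.256 ft.

y₂ = 9.256 ft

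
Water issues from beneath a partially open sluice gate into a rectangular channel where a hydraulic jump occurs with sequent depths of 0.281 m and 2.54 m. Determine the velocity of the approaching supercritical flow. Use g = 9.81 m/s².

V₁ = 11.2 m/s

For a rectangular channel the momentum equation gives q² = ½·g·y₁·y₂·(y₁ + y₂) = ½×9.81×0.281×2.54×2.82 = 9.88.
q = √9.88 = 3.14 m²/s.
V₁ = q/y₁ = 3.14/0.281 = 11.2 m/s.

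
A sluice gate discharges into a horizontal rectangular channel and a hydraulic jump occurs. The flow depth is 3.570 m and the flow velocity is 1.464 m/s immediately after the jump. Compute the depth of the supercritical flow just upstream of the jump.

Fr₂ = V₂/√(g·y₂) = 1.464/√(9.81×3.570) = 0.2474.
The Bélanger relation is symmetric: y₁/y₂ = ½[√(1 + 8Fr₂²) − 1] = ½[√1.4896 − 1] = 0.1102.
y₁ = 0.1102 × 3.570 = 0.3936 m.

y₁ = 0.3936 m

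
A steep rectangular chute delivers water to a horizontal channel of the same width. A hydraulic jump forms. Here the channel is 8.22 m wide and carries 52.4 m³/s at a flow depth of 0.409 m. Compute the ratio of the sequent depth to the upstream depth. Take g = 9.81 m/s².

y₂/y₁ = 10.5

q = Q/b = 52.4/8.22 = 6.37 m²/s; V₁ = q/y₁ = 15.6 m/s. Fr₁ = V₁/√(g·y₁) = 7.78.
By Bélanger, y₂/y₁ = ½[√(1 + 8Fr₁²) − 1] = ½[√485.4 − 1] = 10.5.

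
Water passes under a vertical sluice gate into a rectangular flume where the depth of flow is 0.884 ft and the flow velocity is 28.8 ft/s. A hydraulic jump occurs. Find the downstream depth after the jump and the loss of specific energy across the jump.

y₂ = 6.32 ft; ΔE = 7.19 ft

Fr₁ = V₁/√(g·y₁) = 28.8/√(32.2×0.884) = 5.40.
From the momentum equation for a rectangular channel, y₂/y₁ = ½[√(1 + 8Fr₁²) − 1] = ½[√234.1 − 1] = 7.15.
y₂ = 7.15 × 0.884 = 6.32 ft.
Head loss: ΔE = (y₂ − y₁)³/(4y₁y₂) = (6.32 − 0.884)³/(4×0.884×6.32) = 161/22.4 = 7.19 ft.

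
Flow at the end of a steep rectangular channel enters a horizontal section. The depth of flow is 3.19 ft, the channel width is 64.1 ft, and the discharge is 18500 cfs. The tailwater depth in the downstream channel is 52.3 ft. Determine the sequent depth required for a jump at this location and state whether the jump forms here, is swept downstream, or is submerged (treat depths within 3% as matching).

q = Q/b = 18500/64.1 = 289 ft²/s; V₁ = q/y₁ = 90.5 ft/s. Fr₁ = V₁/√(g·y₁) = 8.93.
Bélanger equation: y₂/y₁ = ½[√(1 + 8Fr₁²) − 1] = ½[√638.5 − 1] = 12.1.
y₂ = 12.1 × 3.19 = 38.7 ft.
Tailwater y_tw = 52.3 ft: y_tw > y₂, so the jump is submerged.

y₂ = 38.7 ft; the jump is submerged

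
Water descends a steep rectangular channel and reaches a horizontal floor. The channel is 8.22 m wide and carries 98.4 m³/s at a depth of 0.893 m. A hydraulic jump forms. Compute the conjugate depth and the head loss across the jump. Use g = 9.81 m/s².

y₂ = 5.29 m; ΔE = 4.50 m

q = Q/b = 98.4/8.22 = 12.0 m²/s; V₁ = q/y₁ = 13.4 m/s. Fr₁ = V₁/√(g·y₁) = 4.53.
Conjugate-depth relation: y₂/y₁ = ½[√(1 + 8Fr₁²) − 1] = ½[√165.1 − 1] = 5.92.
y₂ = 5.92 × 0.893 = 5.29 m.
Head loss: ΔE = (y₂ − y₁)³/(4y₁y₂) = (5.29 − 0.893)³/(4×0.893×5.29) = 85.0/18.9 = 4.50 m.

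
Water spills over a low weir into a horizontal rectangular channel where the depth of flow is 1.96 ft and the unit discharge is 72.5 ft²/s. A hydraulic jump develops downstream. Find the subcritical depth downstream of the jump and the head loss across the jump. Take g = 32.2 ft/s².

y₂ = 12.0 ft; ΔE = 10.7 ft

V₁ = q/y₁ = 72.5/1.96 = 37.0 ft/s. Fr₁ = V₁/√(g·y₁) = 37.0/√(32.2×1.96) = 4.66.
By Bélanger, y₂/y₁ = ½[√(1 + 8Fr₁²) − 1] = ½[√174.4 − 1] = 6.10.
y₂ = 6.10 × 1.96 = 12.0 ft.
Head loss: ΔE = (y₂ − y₁)³/(4y₁y₂) = (12.0 − 1.96)³/(4×1.96×12.0) = 1001/93.8 = 10.7 ft.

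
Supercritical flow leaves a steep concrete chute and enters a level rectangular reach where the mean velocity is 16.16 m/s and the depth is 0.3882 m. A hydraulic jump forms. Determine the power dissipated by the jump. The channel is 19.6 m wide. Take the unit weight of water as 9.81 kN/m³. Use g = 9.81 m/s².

P = 11141 kW

Fr₁ = V₁/√(g·y₁) = 16.16/√(9.81×0.3882) = 8.281.
Bélanger equation: y₂/y₁ = ½[√(1 + 8Fr₁²) − 1] = ½[√549.59 − 1] = 11.22.
y₂ = 11.22 × 0.3882 = 4.356 m.
q = V₁·y₁ = 16.16 × 0.3882 = 6.273 m²/s. V₂ = q/y₂ = 6.273/4.356 = 1.440 m/s. E₁ = y₁ + V₁²/2g = 13.70 m; E₂ = y₂ + V₂²/2g = 4.462 m. ΔE = E₁ − E₂ = 9.236 m.
Q = q·b = 6.273 × 19.6 = 123.0 m³/s. P = γ·Q·ΔE = 9.81 × 123.0 × 9.236 = 11141 kW.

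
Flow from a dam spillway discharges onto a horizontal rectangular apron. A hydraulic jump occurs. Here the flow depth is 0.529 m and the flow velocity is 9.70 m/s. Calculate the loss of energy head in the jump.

ΔE = 2.24 m

Fr₁ = V₁/√(g·y₁) = 9.70/√(9.81×0.529) = 4.26.
Bélanger equation: y₂/y₁ = ½[√(1 + 8Fr₁²) − 1] = ½[√146.0 − 1] = 5.54.
y₂ = 5.54 × 0.529 = 2.93 m.
Head loss: ΔE = (y₂ − y₁)³/(4y₁y₂) = (2.93 − 0.529)³/(4×0.529×2.93) = 13.9/6.20 = 2.24 m.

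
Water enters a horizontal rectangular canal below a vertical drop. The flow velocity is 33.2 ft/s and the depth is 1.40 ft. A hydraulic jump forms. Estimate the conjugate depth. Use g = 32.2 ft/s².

Fr₁ = V₁/√(g·y₁) = 33.2/√(32.2×1.40) = 4.94.
By Bélanger, y₂/y₁ = ½[√(1 + 8Fr₁²) − 1] = ½[√196.6 − 1] = 6.51.
y₂ = 6.51 × 1.40 = 9.12 ft.

y₂ = 9.12 ft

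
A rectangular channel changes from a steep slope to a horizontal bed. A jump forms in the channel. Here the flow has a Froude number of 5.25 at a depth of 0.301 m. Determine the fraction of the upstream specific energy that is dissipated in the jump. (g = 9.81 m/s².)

ΔE/E₁ = 0.511 (51.1%)

Fr₁ = 5.25 (given).
Conjugate-depth relation: y₂/y₁ = ½[√(1 + 8Fr₁²) − 1] = ½[√221.5 − 1] = 6.94.
y₂ = 6.94 × 0.301 = 2.09 m.
E₁ = y₁(1 + Fr₁²/2) = 0.301×(1 + 5.25²/2) = 4.45 m. ΔE = (y₂ − y₁)³/(4y₁y₂) = 2.27 m. ΔE/E₁ = 2.27/4.45 = 0.511.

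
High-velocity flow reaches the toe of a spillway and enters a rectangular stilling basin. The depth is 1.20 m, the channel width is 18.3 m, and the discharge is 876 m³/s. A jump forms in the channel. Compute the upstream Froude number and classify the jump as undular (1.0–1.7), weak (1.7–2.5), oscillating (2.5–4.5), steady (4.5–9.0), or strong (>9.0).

q = Q/b = 876/18.3 = 47.9 m²/s; V₁ = q/y₁ = 39.9 m/s. Fr₁ = V₁/√(g·y₁) = 11.6.
Fr₁ = 11.6 lies in the strong range.

Fr₁ = 11.6; strong jump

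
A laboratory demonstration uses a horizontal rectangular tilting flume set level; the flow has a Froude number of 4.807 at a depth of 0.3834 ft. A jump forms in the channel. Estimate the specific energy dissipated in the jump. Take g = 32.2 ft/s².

Fr₁ = 4.807 (given).
Bélanger equation: y₂/y₁ = ½[√(1 + 8Fr₁²) − 1] = ½[√185.86 − 1] = 6.316.
y₂ = 6.316 × 0.3834 = 2.422 ft.
V₁ = Fr₁·√(g·y₁) = 4.807×√(32.2×0.3834) = 16.89 ft/s; q = V₁·y₁ = 6.476 ft²/s. V₂ = q/y₂ = 6.476/2.422 = 2.674 ft/s. E₁ = y₁ + V₁²/2g = 4.813 ft; E₂ = y₂ + V₂²/2g = 2.533 ft. ΔE = E₁ − E₂ = 2.280 ft.

ΔE = 2.280 ft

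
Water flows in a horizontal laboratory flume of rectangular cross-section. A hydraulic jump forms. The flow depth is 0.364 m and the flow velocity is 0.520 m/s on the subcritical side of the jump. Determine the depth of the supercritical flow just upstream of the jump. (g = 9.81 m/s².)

y₁ = 0.0486 m

Fr₂ = V₂/√(g·y₂) = 0.520/√(9.81×0.364) = 0.275.
From the momentum equation (using Fr₂), y₁/y₂ = ½[√(1 + 8Fr₂²) − 1] = ½[√1.606 − 1] = 0.134.
y₁ = 0.134 × 0.364 = 0.0486 m.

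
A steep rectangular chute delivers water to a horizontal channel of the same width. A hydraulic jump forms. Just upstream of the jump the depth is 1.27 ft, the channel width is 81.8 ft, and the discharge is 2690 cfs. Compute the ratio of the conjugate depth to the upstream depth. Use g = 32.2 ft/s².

y₂/y₁ = 5.25

q = Q/b = 2690/81.8 = 32.9 ft²/s; V₁ = q/y₁ = 25.9 ft/s. Fr₁ = V₁/√(g·y₁) = 4.05.
Conjugate-depth relation: y₂/y₁ = ½[√(1 + 8Fr₁²) − 1] = ½[√132.2 − 1] = 5.25.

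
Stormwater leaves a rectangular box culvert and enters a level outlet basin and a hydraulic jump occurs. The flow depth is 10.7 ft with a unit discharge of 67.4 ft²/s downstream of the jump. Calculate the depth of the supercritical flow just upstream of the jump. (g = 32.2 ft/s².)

y₁ = 2.07 ft

V₂ = q/y₂ = 67.4/10.7 = 6.30 ft/s; Fr₂ = V₂/√(g·y₂) = 0.339.
From the momentum equation (using Fr₂), y₁/y₂ = ½[√(1 + 8Fr₂²) − 1] = ½[√1.921 − 1] = 0.193.
y₁ = 0.193 × 10.7 = 2.07 ft.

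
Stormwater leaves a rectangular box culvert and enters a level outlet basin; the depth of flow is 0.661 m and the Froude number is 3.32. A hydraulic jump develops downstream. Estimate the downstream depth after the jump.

y₂ = 2.79 m

Fr₁ = 3.32 (given).
Bélanger equation: y₂/y₁ = ½[√(1 + 8Fr₁²) − 1] = ½[√89.18 − 1] = 4.22.
y₂ = 4.22 × 0.661 = 2.79 m.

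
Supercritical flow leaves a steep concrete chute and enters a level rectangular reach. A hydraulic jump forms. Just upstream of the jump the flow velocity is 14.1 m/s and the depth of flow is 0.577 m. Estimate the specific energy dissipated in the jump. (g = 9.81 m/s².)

ΔE = 5.99 m

Fr₁ = V₁/√(g·y₁) = 14.1/√(9.81×0.577) = 5.93.
From the momentum equation for a rectangular channel, y₂/y₁ = ½[√(1 + 8Fr₁²) − 1] = ½[√282.0 − 1] = 7.90.
y₂ = 7.90 × 0.577 = 4.56 m.
Head loss: ΔE = (y₂ − y₁)³/(4y₁y₂) = (4.56 − 0.577)³/(4×0.577×4.56) = 63.0/10.5 = 5.99 m.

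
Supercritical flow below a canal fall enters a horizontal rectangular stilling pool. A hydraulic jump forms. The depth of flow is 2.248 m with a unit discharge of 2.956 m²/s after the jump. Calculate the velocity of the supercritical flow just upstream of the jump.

V₂ = q/y₂ = 2.956/2.248 = 1.315 m/s; Fr₂ = V₂/√(g·y₂) = 0.2800.
From the momentum equation (using Fr₂), y₁/y₂ = ½[√(1 + 8Fr₂²) − 1] = ½[√1.6273 − 1] = 0.1378.
y₁ = 0.1378 × 2.248 = 0.3098 m.
V₁ = q/y₁ = 2.956/0.3098 = 9.541 m/s.

V₁ = 9.541 m/s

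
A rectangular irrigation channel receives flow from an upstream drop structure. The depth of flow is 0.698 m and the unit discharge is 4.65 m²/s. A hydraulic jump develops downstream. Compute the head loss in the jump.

V₁ = q/y₁ = 4.65/0.698 = 6.66 m/s. Fr₁ = V₁/√(g·y₁) = 6.66/√(9.81×0.698) = 2.55.
From the momentum equation for a rectangular channel, y₂/y₁ = ½[√(1 + 8Fr₁²) − 1] = ½[√52.85 − 1] = 3.13.
y₂ = 3.13 × 0.698 = 2.19 m.
Head loss: ΔE = (y₂ − y₁)³/(4y₁y₂) = (2.19 − 0.698)³/(4×0.698×2.19) = 3.31/6.11 = 0.542 m.

ΔE = 0.542 m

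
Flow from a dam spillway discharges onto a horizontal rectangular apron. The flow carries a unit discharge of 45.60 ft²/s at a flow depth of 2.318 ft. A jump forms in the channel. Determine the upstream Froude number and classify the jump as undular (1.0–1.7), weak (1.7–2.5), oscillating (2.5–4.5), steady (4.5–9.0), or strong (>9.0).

V₁ = q/y₁ = 45.60/2.318 = 19.67 ft/s. Fr₁ = V₁/√(g·y₁) = 19.67/√(32.2×2.318) = 2.277.
Fr₁ = 2.277 lies in the weak range.

Fr₁ = 2.277; weak jump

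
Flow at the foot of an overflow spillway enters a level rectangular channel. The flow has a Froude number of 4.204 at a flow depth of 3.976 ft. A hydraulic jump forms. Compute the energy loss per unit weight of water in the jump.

ΔE = 16.20 ft

Fr₁ = 4.204 (given).
From the momentum equation for a rectangular channel, y₂/y₁ = ½[√(1 + 8Fr₁²) − 1] = ½[√142.39 − 1] = 5.466.
y₂ = 5.466 × 3.976 = 21.73 ft.
V₁ = Fr₁·√(g·y₁) = 4.204×√(32.2×3.976) = 47.57 ft/s; q = V₁·y₁ = 189.1 ft²/s. V₂ = q/y₂ = 189.1/21.73 = 8.702 ft/s. E₁ = y₁ + V₁²/2g = 39.11 ft; E₂ = y₂ + V₂²/2g = 22.91 ft. ΔE = E₁ − E₂ = 16.20 ft.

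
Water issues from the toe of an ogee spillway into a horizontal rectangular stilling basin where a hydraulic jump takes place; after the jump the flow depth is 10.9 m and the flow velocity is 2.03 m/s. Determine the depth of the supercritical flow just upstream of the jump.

y₁ = 0.784 m

Fr₂ = V₂/√(g·y₂) = 2.03/√(9.81×10.9) = 0.196.
The Bélanger relation is symmetric: y₁/y₂ = ½[√(1 + 8Fr₂²) − 1] = ½[√1.308 − 1] = 0.0719.
y₁ = 0.0719 × 10.9 = 0.784 m.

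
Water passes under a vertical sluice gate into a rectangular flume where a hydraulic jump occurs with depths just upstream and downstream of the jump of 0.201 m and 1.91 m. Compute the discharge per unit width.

q = 1.99 m²/s

For a rectangular channel the momentum equation gives q² = ½·g·y₁·y₂·(y₁ + y₂) = ½×9.81×0.201×1.91×2.11 = 3.98.
q = √3.98 = 1.99 m²/s.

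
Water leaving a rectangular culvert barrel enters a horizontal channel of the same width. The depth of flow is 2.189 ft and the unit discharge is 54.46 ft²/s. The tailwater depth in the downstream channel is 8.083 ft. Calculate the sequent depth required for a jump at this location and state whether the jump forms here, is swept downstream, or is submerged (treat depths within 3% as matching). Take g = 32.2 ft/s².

V₁ = q/y₁ = 54.46/2.189 = 24.88 ft/s. Fr₁ = V₁/√(g·y₁) = 24.88/√(32.2×2.189) = 2.963.
Conjugate-depth relation: y₂/y₁ = ½[√(1 + 8Fr₁²) − 1] = ½[√71.251 − 1] = 3.721.
y₂ = 3.721 × 2.189 = 8.144 ft.
Tailwater y_tw = 8.083 ft: y_tw ≈ y₂, so the jump forms here.

y₂ = 8.144 ft; the jump forms here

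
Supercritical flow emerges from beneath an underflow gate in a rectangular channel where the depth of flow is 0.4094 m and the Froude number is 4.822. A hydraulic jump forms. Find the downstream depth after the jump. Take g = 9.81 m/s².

y₂ = 2.595 m

Fr₁ = 4.822 (given).
Bélanger equation: y₂/y₁ = ½[√(1 + 8Fr₁²) − 1] = ½[√187.01 − 1] = 6.338.
y₂ = 6.338 × 0.4094 = 2.595 m.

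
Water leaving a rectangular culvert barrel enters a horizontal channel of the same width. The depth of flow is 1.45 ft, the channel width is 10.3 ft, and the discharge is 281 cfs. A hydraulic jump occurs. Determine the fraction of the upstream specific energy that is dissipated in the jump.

q = Q/b = 281/10.3 = 27.3 ft²/s; V₁ = q/y₁ = 18.8 ft/s. Fr₁ = V₁/√(g·y₁) = 2.75.
Sequent-depth ratio: y₂/y₁ = ½[√(1 + 8Fr₁²) − 1] = ½[√61.66 − 1] = 3.43.
y₂ = 3.43 × 1.45 = 4.97 ft.
E₁ = y₁ + V₁²/2g = 6.95 ft. ΔE = (y₂ − y₁)³/(4y₁y₂) = 1.51 ft. ΔE/E₁ = 1.51/6.95 = 0.217.

ΔE/E₁ = 0.217 (21.7%)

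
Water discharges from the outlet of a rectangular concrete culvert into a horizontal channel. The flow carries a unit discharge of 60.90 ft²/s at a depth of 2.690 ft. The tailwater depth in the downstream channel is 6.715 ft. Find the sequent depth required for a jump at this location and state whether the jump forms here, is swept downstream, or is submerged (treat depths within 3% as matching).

V₁ = q/y₁ = 60.90/2.690 = 22.64 ft/s. Fr₁ = V₁/√(g·y₁) = 22.64/√(32.2×2.690) = 2.433.
Bélanger equation: y₂/y₁ = ½[√(1 + 8Fr₁²) − 1] = ½[√48.338 − 1] = 2.976.
y₂ = 2.976 × 2.690 = 8.006 ft.
Tailwater y_tw = 6.715 ft: y_tw < y₂, so the jump is swept downstream.

y₂ = 8.006 ft; the jump is swept downstream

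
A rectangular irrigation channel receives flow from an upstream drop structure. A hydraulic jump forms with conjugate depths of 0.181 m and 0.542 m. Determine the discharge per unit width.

For a rectangular channel the momentum equation gives q² = ½·g·y₁·y₂·(y₁ + y₂) = ½×9.81×0.181×0.542×0.723 = 0.348.
q = √0.348 = 0.590 m²/s.

q = 0.590 m²/s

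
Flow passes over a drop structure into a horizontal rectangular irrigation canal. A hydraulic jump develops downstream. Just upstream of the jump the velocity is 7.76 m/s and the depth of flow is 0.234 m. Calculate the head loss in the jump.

Fr₁ = V₁/√(g·y₁) = 7.76/√(9.81×0.234) = 5.12.
Conjugate-depth relation: y₂/y₁ = ½[√(1 + 8Fr₁²) − 1] = ½[√210.9 − 1] = 6.76.
y₂ = 6.76 × 0.234 = 1.58 m.
Head loss: ΔE = (y₂ − y₁)³/(4y₁y₂) = (1.58 − 0.234)³/(4×0.234×1.58) = 2.45/1.48 = 1.65 m.

ΔE = 1.65 m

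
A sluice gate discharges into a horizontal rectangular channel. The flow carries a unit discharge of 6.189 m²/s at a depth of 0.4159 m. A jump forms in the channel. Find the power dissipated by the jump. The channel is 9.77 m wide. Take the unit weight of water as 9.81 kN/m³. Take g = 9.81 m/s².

V₁ = q/y₁ = 6.189/0.4159 = 14.88 m/s. Fr₁ = V₁/√(g·y₁) = 14.88/√(9.81×0.4159) = 7.367.
Bélanger equation: y₂/y₁ = ½[√(1 + 8Fr₁²) − 1] = ½[√435.21 − 1] = 9.931.
y₂ = 9.931 × 0.4159 = 4.130 m.
Head loss: ΔE = (y₂ − y₁)³/(4y₁y₂) = (4.130 − 0.4159)³/(4×0.4159×4.130) = 51.24/6.871 = 7.458 m.
Q = q·b = 6.189 × 9.77 = 60.47 m³/s. P = γ·Q·ΔE = 9.81 × 60.47 × 7.458 = 4424 kW.

P = 4424 kW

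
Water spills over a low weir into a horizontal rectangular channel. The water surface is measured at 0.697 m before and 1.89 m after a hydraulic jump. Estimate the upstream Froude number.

For a rectangular channel the momentum equation gives q² = ½·g·y₁·y₂·(y₁ + y₂) = ½×9.81×0.697×1.89×2.59 = 16.7.
q = √16.7 = 4.09 m²/s.
V₁ = q/y₁ = 5.87 m/s; Fr₁ = V₁/√(g·y₁) = 2.24.

Fr₁ = 2.24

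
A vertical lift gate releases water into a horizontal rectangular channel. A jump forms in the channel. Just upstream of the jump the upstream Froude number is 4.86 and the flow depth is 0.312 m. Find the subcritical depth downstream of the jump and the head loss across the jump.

y₂ = 1.99 m; ΔE = 1.91 m

Fr₁ = 4.86 (given).
From the momentum equation for a rectangular channel, y₂/y₁ = ½[√(1 + 8Fr₁²) − 1] = ½[√190.0 − 1] = 6.39.
y₂ = 6.39 × 0.312 = 1.99 m.
Head loss: ΔE = (y₂ − y₁)³/(4y₁y₂) = (1.99 − 0.312)³/(4×0.312×1.99) = 4.76/2.49 = 1.91 m.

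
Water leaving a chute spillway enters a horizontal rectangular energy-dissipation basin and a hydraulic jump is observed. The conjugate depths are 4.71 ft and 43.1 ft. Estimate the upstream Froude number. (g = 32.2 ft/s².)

For a rectangular channel the momentum equation gives q² = ½·g·y₁·y₂·(y₁ + y₂) = ½×32.2×4.71×43.1×47.8 = 156258.
q = √156258 = 395 ft²/s.
V₁ = q/y₁ = 83.9 ft/s; Fr₁ = V₁/√(g·y₁) = 6.81.

Fr₁ = 6.81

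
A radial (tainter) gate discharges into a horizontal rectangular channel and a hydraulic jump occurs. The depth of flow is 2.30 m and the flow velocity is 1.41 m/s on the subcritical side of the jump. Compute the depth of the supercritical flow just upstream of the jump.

y₁ = 0.352 m

Fr₂ = V₂/√(g·y₂) = 1.41/√(9.81×2.30) = 0.297.
Applying the sequent-depth relation in reverse, y₁/y₂ = ½[√(1 + 8Fr₂²) − 1] = ½[√1.705 − 1] = 0.153.
y₁ = 0.153 × 2.30 = 0.352 m.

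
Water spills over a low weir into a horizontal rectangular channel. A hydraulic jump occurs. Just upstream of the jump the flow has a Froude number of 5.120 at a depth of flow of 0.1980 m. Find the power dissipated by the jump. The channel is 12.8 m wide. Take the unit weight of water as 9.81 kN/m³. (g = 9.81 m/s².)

P = 248.1 kW

Fr₁ = 5.120 (given).
Sequent-depth ratio: y₂/y₁ = ½[√(1 + 8Fr₁²) − 1] = ½[√210.72 − 1] = 6.758.
y₂ = 6.758 × 0.1980 = 1.338 m.
V₁ = Fr₁·√(g·y₁) = 5.120×√(9.81×0.1980) = 7.136 m/s; q = V₁·y₁ = 1.413 m²/s. V₂ = q/y₂ = 1.413/1.338 = 1.056 m/s. E₁ = y₁ + V₁²/2g = 2.793 m; E₂ = y₂ + V₂²/2g = 1.395 m. ΔE = E₁ − E₂ = 1.398 m.
Q = q·b = 1.413 × 12.8 = 18.08 m³/s. P = γ·Q·ΔE = 9.81 × 18.08 × 1.398 = 248.1 kW.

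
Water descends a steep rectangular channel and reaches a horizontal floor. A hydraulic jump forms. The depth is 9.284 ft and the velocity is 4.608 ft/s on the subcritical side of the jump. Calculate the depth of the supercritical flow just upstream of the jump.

Fr₂ = V₂/√(g·y₂) = 4.608/√(32.2×9.284) = 0.2665.
From the momentum equation (using Fr₂), y₁/y₂ = ½[√(1 + 8Fr₂²) − 1] = ½[√1.5682 − 1] = 0.1261.
y₁ = 0.1261 × 9.284 = 1.171 ft.

y₁ = 1.171 ft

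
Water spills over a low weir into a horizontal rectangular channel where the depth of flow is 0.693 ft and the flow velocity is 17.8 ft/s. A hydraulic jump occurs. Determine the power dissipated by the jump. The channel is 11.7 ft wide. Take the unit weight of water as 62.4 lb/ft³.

P = 33.4 hp

Fr₁ = V₁/√(g·y₁) = 17.8/√(32.2×0.693) = 3.77.
By Bélanger, y₂/y₁ = ½[√(1 + 8Fr₁²) − 1] = ½[√114.6 − 1] = 4.85.
y₂ = 4.85 × 0.693 = 3.36 ft.
Head loss: ΔE = (y₂ − y₁)³/(4y₁y₂) = (3.36 − 0.693)³/(4×0.693×3.36) = 19.0/9.32 = 2.04 ft.
q = V₁·y₁ = 17.8 × 0.693 = 12.3 ft²/s. Q = q·b = 12.3 × 11.7 = 144 cfs. P = γ·Q·ΔE/550 = 62.4 × 144 × 2.04 / 550 = 33.4 hp.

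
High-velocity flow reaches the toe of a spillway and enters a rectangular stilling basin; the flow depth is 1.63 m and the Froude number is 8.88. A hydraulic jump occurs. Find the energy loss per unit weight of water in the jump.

Fr₁ = 8.88 (given).
From the momentum equation for a rectangular channel, y₂/y₁ = ½[√(1 + 8Fr₁²) − 1] = ½[√631.8 − 1] = 12.1.
y₂ = 12.1 × 1.63 = 19.7 m.
V₁ = Fr₁·√(g·y₁) = 8.88×√(9.81×1.63) = 35.5 m/s; q = V₁·y₁ = 57.9 m²/s. V₂ = q/y₂ = 57.9/19.7 = 2.94 m/s. E₁ = y₁ + V₁²/2g = 65.9 m; E₂ = y₂ + V₂²/2g = 20.1 m. ΔE = E₁ − E₂ = 45.8 m.

ΔE = 45.8 m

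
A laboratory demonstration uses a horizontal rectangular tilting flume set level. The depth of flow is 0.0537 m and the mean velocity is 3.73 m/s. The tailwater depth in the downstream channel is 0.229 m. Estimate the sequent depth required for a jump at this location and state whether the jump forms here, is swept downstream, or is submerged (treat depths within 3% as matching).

y₂ = 0.364 m; the jump is swept downstream

Fr₁ = V₁/√(g·y₁) = 3.73/√(9.81×0.0537) = 5.14.
By Bélanger, y₂/y₁ = ½[√(1 + 8Fr₁²) − 1] = ½[√212.3 − 1] = 6.78.
y₂ = 6.78 × 0.0537 = 0.364 m.
Tailwater y_tw = 0.229 m: y_tw < y₂, so the jump is swept downstream.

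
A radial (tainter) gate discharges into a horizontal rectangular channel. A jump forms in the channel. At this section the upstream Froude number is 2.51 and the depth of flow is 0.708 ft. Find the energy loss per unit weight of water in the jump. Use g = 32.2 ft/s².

ΔE = 0.520 ft

Fr₁ = 2.51 (given).
From the momentum equation for a rectangular channel, y₂/y₁ = ½[√(1 + 8Fr₁²) − 1] = ½[√51.40 − 1] = 3.08.
y₂ = 3.08 × 0.708 = 2.18 ft.
Head loss: ΔE = (y₂ − y₁)³/(4y₁y₂) = (2.18 − 0.708)³/(4×0.708×2.18) = 3.22/6.19 = 0.520 ft.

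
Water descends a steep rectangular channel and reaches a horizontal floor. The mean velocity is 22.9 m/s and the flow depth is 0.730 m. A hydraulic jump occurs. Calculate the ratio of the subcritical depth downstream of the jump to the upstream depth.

y₂/y₁ = 11.6

Fr₁ = V₁/√(g·y₁) = 22.9/√(9.81×0.730) = 8.56.
Conjugate-depth relation: y₂/y₁ = ½[√(1 + 8Fr₁²) − 1] = ½[√586.8 − 1] = 11.6.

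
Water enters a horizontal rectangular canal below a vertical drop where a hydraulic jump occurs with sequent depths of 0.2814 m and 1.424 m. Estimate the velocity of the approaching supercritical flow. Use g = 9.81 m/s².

For a rectangular channel the momentum equation gives q² = ½·g·y₁·y₂·(y₁ + y₂) = ½×9.81×0.2814×1.424×1.705 = 3.352.
q = √3.352 = 1.831 m²/s.
V₁ = q/y₁ = 1.831/0.2814 = 6.506 m/s.

V₁ = 6.506 m/s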